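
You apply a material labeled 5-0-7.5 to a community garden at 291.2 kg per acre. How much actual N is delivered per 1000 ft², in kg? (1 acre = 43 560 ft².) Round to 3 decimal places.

0.334 kg N per thousand sq ft

nitrogen per acre = 291.2 × 5% = 14.56 kg.
Convert to per 1000 ft²: 14.56 × 0.0229568 = 0.334252 kg.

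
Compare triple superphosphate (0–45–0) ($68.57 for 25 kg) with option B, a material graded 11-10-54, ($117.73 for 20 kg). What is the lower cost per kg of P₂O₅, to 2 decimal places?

$6.10 per kg P₂O₅ (triple superphosphate)

triple superphosphate: P₂O₅ per bag = 25 × 45% = 11.25 kg; cost = 68.57 / 11.25 = $6.0951/kg P₂O₅.
option B: P₂O₅ per bag = 20 × 10% = 2 kg; cost = 117.73 / 2 = $58.8650/kg P₂O₅.
triple superphosphate is cheaper.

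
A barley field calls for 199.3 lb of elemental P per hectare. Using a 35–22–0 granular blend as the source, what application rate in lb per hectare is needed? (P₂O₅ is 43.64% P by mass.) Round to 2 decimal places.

2075.87 lb of product per hectare

As P₂O₅: 199.3 / 0.4364 = 456.691 lb per hectare.
Product per hectare = 456.691 / 22% = 2075.869 lb.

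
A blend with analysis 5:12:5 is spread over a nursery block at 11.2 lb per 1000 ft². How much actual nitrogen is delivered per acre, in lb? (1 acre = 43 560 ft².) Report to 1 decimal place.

24.4 lb N per acre

nitrogen per 1000 ft² = 11.2 × 5% = 0.56 lb.
Convert to per acre: 0.56 × 43.56 = 24.3936 lb.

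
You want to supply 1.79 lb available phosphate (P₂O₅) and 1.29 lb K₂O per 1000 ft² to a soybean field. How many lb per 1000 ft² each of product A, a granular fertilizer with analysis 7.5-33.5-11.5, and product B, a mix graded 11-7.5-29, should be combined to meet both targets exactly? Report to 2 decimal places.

With a, b = lb per 1000 ft² of product A and product B:
P₂O₅: 0.335·a + 0.075·b = 1.79
K₂O: 0.115·a + 0.29·b = 1.29
Eliminate b: (row1) − 0.075/0.29·(row2) → 0.305259·a = 1.45638, so a = 4.77097.
Then b = (1.29 − 0.115·4.77097) / 0.29 = 2.55634.

4.77 lb product A, 2.56 lb product B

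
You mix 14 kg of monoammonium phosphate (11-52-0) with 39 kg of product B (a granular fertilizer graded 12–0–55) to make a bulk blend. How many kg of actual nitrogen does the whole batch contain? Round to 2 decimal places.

6.22 kg N

N mass = 11%×14 + 12%×39 = 6.22 kg.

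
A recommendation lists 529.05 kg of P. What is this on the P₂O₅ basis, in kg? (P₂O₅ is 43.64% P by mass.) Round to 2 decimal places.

1212.31 kg P₂O₅

P₂O₅ = 529.05 / 0.4364 = 1212.305 kg.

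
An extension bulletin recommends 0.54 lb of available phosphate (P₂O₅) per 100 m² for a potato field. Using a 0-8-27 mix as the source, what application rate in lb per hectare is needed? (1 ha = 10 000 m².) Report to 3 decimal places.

675.000 lb of product per hectare

Product per 100 m² = 0.54 / 8% = 6.75 lb.
Convert to per hectare: 6.75 × 100 = 675 lb.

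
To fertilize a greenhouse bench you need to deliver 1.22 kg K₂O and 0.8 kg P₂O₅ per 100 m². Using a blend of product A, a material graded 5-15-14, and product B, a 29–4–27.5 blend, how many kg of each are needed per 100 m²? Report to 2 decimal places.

4.80 kg product A, 1.99 kg product B

With a, b = kg per 100 m² of product A and product B:
K₂O: 0.14·a + 0.275·b = 1.22
P₂O₅: 0.15·a + 0.04·b = 0.8
Eliminate a: (row1) − 0.14/0.15·(row2) → 0.237667·b = 0.473333, so b = 1.99158.
Back-substitute: a = (1.22 − 0.275·1.99158) / 0.14 = 4.80224.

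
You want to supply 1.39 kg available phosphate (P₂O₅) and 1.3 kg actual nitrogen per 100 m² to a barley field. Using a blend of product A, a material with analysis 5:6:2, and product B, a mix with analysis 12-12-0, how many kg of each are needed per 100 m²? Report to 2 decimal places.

With a, b = kg per 100 m² of product A and product B:
P₂O₅: 0.06·a + 0.12·b = 1.39
N: 0.05·a + 0.12·b = 1.3
Eliminate b: (row1) − 0.12/0.12·(row2) → 0.01·a = 0.09, so a = 9.
Then b = (1.3 − 0.05·9) / 0.12 = 7.08333.

9.00 kg product A, 7.08 kg product B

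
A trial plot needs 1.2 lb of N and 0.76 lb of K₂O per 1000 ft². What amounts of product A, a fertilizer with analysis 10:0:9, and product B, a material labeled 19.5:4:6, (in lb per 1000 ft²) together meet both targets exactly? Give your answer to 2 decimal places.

Per-1000 ft² balance (a = product A, b = product B):
N: 0.1·a + 0.195·b = 1.2
K₂O: 0.09·a + 0.06·b = 0.76
Solving simultaneously: a = 6.5974, b = 2.77056.

6.60 lb product A, 2.77 lb product B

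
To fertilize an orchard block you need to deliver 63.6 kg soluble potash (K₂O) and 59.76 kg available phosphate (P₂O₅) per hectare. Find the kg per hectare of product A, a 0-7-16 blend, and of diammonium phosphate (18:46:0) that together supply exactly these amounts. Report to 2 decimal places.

397.50 kg product A, 69.42 kg diammonium phosphate

Let a = kg of product A, b = kg of diammonium phosphate (per hectare).
K₂O: 0.16·a + 0·b = 63.6
P₂O₅: 0.07·a + 0.46·b = 59.76
Eliminate a: (row1) − 0.16/0.07·(row2) → -1.05143·b = -72.9943, so b = 69.4239.
Back-substitute: a = (63.6 − 0·69.4239) / 0.16 = 397.5.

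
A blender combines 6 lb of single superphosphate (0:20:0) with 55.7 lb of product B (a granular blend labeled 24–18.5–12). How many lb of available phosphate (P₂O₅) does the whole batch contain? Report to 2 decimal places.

P₂O₅ mass = 20%×6 + 18.5%×55.7 = 11.5045 lb.

11.50 lb P₂O₅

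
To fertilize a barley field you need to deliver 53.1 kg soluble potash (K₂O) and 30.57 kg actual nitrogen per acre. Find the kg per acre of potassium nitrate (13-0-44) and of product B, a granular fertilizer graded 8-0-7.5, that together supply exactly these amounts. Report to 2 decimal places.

Let a = kg of potassium nitrate, b = kg of product B (per acre).
K₂O: 0.44·a + 0.075·b = 53.1
N: 0.13·a + 0.08·b = 30.57
Solving simultaneously: a = 76.8271, b = 257.281.

76.83 kg potassium nitrate, 257.28 kg product B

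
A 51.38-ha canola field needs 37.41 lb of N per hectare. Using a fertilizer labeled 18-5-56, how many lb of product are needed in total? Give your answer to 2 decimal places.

Product per hectare = 37.41 / 18% = 207.833 lb.
Total product = 207.833 × 51.38 = 10678.477 lb.

10678.48 lb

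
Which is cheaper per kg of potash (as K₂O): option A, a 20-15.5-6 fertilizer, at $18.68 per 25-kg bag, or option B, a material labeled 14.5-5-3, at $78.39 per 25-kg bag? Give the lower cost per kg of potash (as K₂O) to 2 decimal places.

option A: K₂O per bag = 25 × 6% = 1.5 kg; cost = 18.68 / 1.5 = $12.4533/kg K₂O.
option B: K₂O per bag = 25 × 3% = 0.75 kg; cost = 78.39 / 0.75 = $104.5200/kg K₂O.
option A is cheaper.

$12.45 per kg K₂O (option A)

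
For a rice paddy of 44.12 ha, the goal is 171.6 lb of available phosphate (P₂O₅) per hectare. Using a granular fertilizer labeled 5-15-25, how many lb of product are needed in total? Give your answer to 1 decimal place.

Product per hectare = 171.6 / 15% = 1144 lb.
Total product = 1144 × 44.12 = 50473.28 lb.

50473.3 lb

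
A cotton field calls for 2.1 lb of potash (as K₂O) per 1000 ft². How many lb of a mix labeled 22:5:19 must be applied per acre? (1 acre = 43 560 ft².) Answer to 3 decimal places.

481.453 lb of product per acre

Product per 1000 ft² = 2.1 / 19% = 11.0526 lb.
Convert to per acre: 11.0526 × 43.56 = 481.4526 lb.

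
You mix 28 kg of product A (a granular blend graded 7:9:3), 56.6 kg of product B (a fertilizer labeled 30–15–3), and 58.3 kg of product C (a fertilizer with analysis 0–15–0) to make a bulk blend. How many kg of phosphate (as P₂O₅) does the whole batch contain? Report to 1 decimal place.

19.8 kg P₂O₅

P₂O₅ mass = 9%×28 + 15%×56.6 + 15%×58.3 = 19.755 kg.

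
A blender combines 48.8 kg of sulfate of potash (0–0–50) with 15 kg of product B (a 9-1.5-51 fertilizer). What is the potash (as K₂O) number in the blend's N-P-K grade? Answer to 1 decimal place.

Total mass = 48.8 + 15 = 63.8 kg.
K₂O mass = 50%×48.8 + 51%×15 = 32.05 kg.
% K₂O = 32.05 / 63.8 = 50.2351%.

50.2% K₂O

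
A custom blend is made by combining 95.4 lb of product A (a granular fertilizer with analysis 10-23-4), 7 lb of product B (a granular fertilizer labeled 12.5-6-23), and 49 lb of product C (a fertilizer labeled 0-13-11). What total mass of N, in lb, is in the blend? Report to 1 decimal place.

10.4 lb N

N mass = 10%×95.4 + 12.5%×7 + 0%×49 = 10.415 lb.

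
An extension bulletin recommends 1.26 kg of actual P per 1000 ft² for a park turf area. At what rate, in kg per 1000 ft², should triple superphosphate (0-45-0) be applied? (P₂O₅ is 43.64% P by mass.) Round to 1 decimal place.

6.4 kg of product per thousand sq ft

As P₂O₅: 1.26 / 0.4364 = 2.88726 kg per 1000 ft².
Product per 1000 ft² = 2.88726 / 45% = 6.41613 kg.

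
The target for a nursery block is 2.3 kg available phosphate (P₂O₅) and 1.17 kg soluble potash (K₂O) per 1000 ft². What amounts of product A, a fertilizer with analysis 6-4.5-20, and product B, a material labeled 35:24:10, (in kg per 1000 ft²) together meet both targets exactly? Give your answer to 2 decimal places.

Let a = kg of product A, b = kg of product B (per 1000 ft²).
P₂O₅: 0.045·a + 0.24·b = 2.3
K₂O: 0.2·a + 0.1·b = 1.17
Eliminate a: (row1) − 0.045/0.2·(row2) → 0.2175·b = 2.03675, so b = 9.36437.
Back-substitute: a = (2.3 − 0.24·9.36437) / 0.045 = 1.16782.

1.17 kg product A, 9.36 kg product B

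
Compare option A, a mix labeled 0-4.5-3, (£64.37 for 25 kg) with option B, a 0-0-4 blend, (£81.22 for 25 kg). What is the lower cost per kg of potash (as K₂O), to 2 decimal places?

option A: K₂O per bag = 25 × 3% = 0.75 kg; cost = 64.37 / 0.75 = £85.8267/kg K₂O.
option B: K₂O per bag = 25 × 4% = 1 kg; cost = 81.22 / 1 = £81.2200/kg K₂O.
option B is cheaper.

£81.22 per kg K₂O (option B)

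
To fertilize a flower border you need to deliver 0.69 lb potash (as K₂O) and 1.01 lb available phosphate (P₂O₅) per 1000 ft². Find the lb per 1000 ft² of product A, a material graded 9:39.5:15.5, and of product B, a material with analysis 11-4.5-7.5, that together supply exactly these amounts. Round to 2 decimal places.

With a, b = lb per 1000 ft² of product A and product B:
K₂O: 0.155·a + 0.075·b = 0.69
P₂O₅: 0.395·a + 0.045·b = 1.01
Solving simultaneously: a = 1.97351, b = 5.12141.

1.97 lb product A, 5.12 lb product B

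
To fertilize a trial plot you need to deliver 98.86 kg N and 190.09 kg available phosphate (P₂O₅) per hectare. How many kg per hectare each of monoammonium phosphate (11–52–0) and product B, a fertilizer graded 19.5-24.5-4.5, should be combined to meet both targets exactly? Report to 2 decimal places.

172.56 kg monoammonium phosphate, 409.63 kg product B

With a, b = kg per hectare of monoammonium phosphate and product B:
N: 0.11·a + 0.195·b = 98.86
P₂O₅: 0.52·a + 0.245·b = 190.09
Solving simultaneously: a = 172.557, b = 409.6347.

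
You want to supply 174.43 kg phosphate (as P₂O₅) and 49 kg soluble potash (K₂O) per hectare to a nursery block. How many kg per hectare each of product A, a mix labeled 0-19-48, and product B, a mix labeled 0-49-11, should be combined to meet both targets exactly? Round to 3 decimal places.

Let a = kg of product A, b = kg of product B (per hectare).
P₂O₅: 0.19·a + 0.49·b = 174.43
K₂O: 0.48·a + 0.11·b = 49
Eliminate a: (row1) − 0.19/0.48·(row2) → 0.446458·b = 155.034, so b = 347.2534.
Back-substitute: a = (174.43 − 0.49·347.2534) / 0.19 = 22.5044.

22.504 kg product A, 347.253 kg product B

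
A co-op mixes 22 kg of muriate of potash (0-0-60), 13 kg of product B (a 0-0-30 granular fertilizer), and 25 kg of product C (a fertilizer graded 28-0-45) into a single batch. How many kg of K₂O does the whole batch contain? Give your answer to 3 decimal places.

K₂O mass = 60%×22 + 30%×13 + 45%×25 = 28.35 kg.

28.350 kg K₂O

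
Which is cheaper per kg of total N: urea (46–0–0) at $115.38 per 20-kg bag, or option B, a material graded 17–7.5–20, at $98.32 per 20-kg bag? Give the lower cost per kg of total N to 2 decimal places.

$12.54 per kg N (urea)

urea: N per bag = 20 × 46% = 9.2 kg; cost = 115.38 / 9.2 = $12.5413/kg N.
option B: N per bag = 20 × 17% = 3.4 kg; cost = 98.32 / 3.4 = $28.9176/kg N.
urea is cheaper.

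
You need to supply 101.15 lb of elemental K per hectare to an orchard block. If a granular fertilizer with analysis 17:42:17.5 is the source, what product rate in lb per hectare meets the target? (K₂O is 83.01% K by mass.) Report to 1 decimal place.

696.3 lb of product per hectare

As K₂O: 101.15 / 0.8301 = 121.853 lb per hectare.
Product per hectare = 121.853 / 17.5% = 696.302 lb.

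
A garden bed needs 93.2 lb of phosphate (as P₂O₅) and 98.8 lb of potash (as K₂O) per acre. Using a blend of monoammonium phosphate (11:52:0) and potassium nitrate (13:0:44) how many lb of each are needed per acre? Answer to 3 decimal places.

179.231 lb monoammonium phosphate, 224.545 lb potassium nitrate

Let a = lb of monoammonium phosphate, b = lb of potassium nitrate (per acre).
P₂O₅: 0.52·a + 0·b = 93.2
K₂O: 0·a + 0.44·b = 98.8
Solving simultaneously: a = 179.2308, b = 224.54545.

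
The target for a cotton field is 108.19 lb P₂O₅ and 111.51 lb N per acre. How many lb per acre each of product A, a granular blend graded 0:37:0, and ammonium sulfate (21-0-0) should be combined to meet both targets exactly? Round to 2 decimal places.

292.41 lb product A, 531.00 lb ammonium sulfate

With a, b = lb per acre of product A and ammonium sulfate:
P₂O₅: 0.37·a + 0·b = 108.19
N: 0·a + 0.21·b = 111.51
Solving simultaneously: a = 292.405, b = 531.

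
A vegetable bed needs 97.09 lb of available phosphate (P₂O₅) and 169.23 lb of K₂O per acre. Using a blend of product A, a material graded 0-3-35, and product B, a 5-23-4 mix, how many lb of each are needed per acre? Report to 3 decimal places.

Per-acre balance (a = product A, b = product B):
P₂O₅: 0.03·a + 0.23·b = 97.09
K₂O: 0.35·a + 0.04·b = 169.23
From row1: a = (97.09 − 0.23·b) / 0.03.
Into row2: 0.35·(97.09 − 0.23·b)/0.03 + 0.04·b = 169.23 → b = 364.4968, a = 441.8575.

441.858 lb product A, 364.497 lb product B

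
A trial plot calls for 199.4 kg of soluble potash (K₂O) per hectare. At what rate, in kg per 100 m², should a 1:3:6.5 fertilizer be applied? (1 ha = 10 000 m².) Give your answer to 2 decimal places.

Product per hectare = 199.4 / 6.5% = 3067.69 kg.
Convert to per 100 m²: 3067.69 × 0.01 = 30.6769 kg.

30.68 kg of product per hundred sq m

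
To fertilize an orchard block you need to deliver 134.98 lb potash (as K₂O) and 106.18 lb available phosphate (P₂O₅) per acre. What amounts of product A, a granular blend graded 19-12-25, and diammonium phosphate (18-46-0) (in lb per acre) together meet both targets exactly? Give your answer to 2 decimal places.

539.92 lb product A, 89.98 lb diammonium phosphate

With a, b = lb per acre of product A and diammonium phosphate:
K₂O: 0.25·a + 0·b = 134.98
P₂O₅: 0.12·a + 0.46·b = 106.18
Solving simultaneously: a = 539.92, b = 89.9774.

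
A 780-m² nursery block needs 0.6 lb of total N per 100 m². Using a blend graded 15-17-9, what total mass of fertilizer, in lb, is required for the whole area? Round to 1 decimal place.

31.2 lb

Product per 100 m² = 0.6 / 15% = 4 lb.
Total product = 4 × 780 / 100 = 31.2 lb.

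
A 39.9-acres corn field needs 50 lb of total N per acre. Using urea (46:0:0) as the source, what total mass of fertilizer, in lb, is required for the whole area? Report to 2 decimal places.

Product per acre = 50 / 46% = 108.696 lb.
Total product = 108.696 × 39.9 = 4336.957 lb.

4336.96 lb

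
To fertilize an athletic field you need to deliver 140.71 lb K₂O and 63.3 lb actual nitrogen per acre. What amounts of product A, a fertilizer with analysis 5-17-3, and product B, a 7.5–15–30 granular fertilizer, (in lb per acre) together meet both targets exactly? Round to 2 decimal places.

With a, b = lb per acre of product A and product B:
K₂O: 0.03·a + 0.3·b = 140.71
N: 0.05·a + 0.075·b = 63.3
Solving simultaneously: a = 661.706, b = 402.863.

661.71 lb product A, 402.86 lb product B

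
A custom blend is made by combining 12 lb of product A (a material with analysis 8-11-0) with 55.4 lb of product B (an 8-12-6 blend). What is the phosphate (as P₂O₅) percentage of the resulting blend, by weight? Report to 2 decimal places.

11.82% P₂O₅

Total mass = 12 + 55.4 = 67.4 lb.
P₂O₅ mass = 11%×12 + 12%×55.4 = 7.968 lb.
% P₂O₅ = 7.968 / 67.4 = 11.822%.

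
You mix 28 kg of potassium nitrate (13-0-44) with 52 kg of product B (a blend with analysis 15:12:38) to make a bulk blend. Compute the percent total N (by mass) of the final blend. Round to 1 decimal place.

14.3% N

Total mass = 28 + 52 = 80 kg.
N mass = 13%×28 + 15%×52 = 11.44 kg.
% N = 11.44 / 80 = 14.3%.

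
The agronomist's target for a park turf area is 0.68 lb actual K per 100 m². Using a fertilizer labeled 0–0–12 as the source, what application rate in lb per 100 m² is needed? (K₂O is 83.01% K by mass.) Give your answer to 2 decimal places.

6.83 lb of product per hundred sq m

As K₂O: 0.68 / 0.8301 = 0.819178 lb per 100 m².
Product per 100 m² = 0.819178 / 12% = 6.82649 lb.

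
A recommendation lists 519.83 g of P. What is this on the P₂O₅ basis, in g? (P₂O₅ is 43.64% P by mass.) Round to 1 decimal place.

1191.2 g P₂O₅

P₂O₅ = 519.83 / 0.4364 = 1191.18 g.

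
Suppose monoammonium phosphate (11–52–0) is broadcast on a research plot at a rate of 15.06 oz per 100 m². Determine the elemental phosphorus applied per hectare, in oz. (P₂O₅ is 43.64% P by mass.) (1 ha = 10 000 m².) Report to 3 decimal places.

P₂O₅ per 100 m² = 15.06 × 52% = 7.8312 oz.
Elemental P = 7.8312 × 0.4364 = 3.41754 oz per 100 m².
Convert to per hectare: 3.41754 × 100 = 341.7536 oz.

341.754 oz P per hectare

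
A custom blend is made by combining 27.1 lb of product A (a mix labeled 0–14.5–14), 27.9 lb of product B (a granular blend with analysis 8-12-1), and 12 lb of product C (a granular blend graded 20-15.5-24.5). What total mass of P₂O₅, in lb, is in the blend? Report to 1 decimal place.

9.1 lb P₂O₅

P₂O₅ mass = 14.5%×27.1 + 12%×27.9 + 15.5%×12 = 9.1375 lb.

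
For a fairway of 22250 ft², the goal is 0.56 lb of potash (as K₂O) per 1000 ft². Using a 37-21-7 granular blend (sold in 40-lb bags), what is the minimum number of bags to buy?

5 bags

Product per 1000 ft² = 0.56 / 7% = 8 lb.
Total product = 8 × 22250 / 1000 = 178 lb.
Bags = ⌈178 / 40⌉ = 5.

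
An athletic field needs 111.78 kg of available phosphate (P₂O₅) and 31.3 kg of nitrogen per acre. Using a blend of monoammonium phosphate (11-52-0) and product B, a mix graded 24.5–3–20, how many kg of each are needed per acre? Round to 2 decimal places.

With a, b = kg per acre of monoammonium phosphate and product B:
P₂O₅: 0.52·a + 0.03·b = 111.78
N: 0.11·a + 0.245·b = 31.3
Eliminate a: (row1) − 0.52/0.11·(row2) → -1.12818·b = -36.1836, so b = 32.0725.
Back-substitute: a = (111.78 − 0.03·32.0725) / 0.52 = 213.111.

213.11 kg monoammonium phosphate, 32.07 kg product B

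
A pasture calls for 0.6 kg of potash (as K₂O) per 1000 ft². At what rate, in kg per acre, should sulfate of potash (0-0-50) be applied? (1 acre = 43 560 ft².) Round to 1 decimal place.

52.3 kg of product per acre

Product per 1000 ft² = 0.6 / 50% = 1.2 kg.
Convert to per acre: 1.2 × 43.56 = 52.272 kg.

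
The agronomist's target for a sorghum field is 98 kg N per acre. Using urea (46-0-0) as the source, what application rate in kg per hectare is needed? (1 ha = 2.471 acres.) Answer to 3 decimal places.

526.430 kg of product per hectare

Product per acre = 98 / 46% = 213.043 kg.
Convert to per hectare: 213.043 × 2.471 = 526.4304 kg.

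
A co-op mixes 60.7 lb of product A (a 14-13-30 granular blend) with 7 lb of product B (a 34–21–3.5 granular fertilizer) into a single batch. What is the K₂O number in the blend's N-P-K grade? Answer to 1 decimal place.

Total mass = 60.7 + 7 = 67.7 lb.
K₂O mass = 30%×60.7 + 3.5%×7 = 18.455 lb.
% K₂O = 18.455 / 67.7 = 27.26%.

27.3% K₂O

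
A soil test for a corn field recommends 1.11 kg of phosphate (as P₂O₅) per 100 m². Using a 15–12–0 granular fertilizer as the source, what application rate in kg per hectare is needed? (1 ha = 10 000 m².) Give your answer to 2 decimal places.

925.00 kg of product per hectare

Product per 100 m² = 1.11 / 12% = 9.25 kg.
Convert to per hectare: 9.25 × 100 = 925 kg.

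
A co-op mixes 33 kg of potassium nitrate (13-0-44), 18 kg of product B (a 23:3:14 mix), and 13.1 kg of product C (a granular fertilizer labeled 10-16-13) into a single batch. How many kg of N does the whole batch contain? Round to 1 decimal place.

N mass = 13%×33 + 23%×18 + 10%×13.1 = 9.74 kg.

9.7 kg N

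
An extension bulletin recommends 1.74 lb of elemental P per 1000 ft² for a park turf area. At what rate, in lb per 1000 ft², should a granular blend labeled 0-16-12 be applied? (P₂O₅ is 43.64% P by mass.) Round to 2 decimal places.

24.92 lb of product per thousand sq ft

As P₂O₅: 1.74 / 0.4364 = 3.98717 lb per 1000 ft².
Product per 1000 ft² = 3.98717 / 16% = 24.9198 lb.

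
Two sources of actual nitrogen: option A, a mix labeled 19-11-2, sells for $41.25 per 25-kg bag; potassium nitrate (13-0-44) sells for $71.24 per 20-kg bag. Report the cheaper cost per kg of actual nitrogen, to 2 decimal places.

$8.68 per kg N (option A)

option A: N per bag = 25 × 19% = 4.75 kg; cost = 41.25 / 4.75 = $8.6842/kg N.
potassium nitrate: N per bag = 20 × 13% = 2.6 kg; cost = 71.24 / 2.6 = $27.4000/kg N.
option A is cheaper.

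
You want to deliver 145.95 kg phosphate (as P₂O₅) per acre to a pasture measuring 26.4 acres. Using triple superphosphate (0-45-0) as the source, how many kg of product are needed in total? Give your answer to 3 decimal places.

Product per acre = 145.95 / 45% = 324.333 kg.
Total product = 324.333 × 26.4 = 8562.4 kg.

8562.400 kg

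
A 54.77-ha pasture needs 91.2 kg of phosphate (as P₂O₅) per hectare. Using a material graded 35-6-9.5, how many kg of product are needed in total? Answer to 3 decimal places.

Product per hectare = 91.2 / 6% = 1520 kg.
Total product = 1520 × 54.77 = 83250.4 kg.

83250.400 kg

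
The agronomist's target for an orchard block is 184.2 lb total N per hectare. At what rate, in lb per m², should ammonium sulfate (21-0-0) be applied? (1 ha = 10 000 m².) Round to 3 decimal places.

Product per hectare = 184.2 / 21% = 877.143 lb.
Convert to per m²: 877.143 × 0.0001 = 0.0877143 lb.

0.088 lb of product per sq m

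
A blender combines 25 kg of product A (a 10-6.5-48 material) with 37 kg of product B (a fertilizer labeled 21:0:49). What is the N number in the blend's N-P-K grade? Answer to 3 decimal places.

Total mass = 25 + 37 = 62 kg.
N mass = 10%×25 + 21%×37 = 10.27 kg.
% N = 10.27 / 62 = 16.5645%.

16.565% N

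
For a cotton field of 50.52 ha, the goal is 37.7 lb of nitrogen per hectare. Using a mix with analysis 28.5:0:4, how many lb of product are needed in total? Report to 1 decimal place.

Product per hectare = 37.7 / 28.5% = 132.281 lb.
Total product = 132.281 × 50.52 = 6682.82 lb.

6682.8 lb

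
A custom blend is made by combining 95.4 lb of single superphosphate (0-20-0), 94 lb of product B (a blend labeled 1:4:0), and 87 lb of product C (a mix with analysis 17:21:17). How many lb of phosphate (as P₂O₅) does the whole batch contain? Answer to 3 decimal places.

P₂O₅ mass = 20%×95.4 + 4%×94 + 21%×87 = 41.11 lb.

41.110 lb P₂O₅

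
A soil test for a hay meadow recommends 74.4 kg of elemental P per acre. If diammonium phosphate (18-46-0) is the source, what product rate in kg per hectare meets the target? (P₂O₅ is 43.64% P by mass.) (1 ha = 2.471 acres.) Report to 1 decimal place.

915.8 kg of product per hectare

As P₂O₅: 74.4 / 0.4364 = 170.486 kg per acre.
Product per acre = 170.486 / 46% = 370.621 kg.
Convert to per hectare: 370.621 × 2.471 = 915.805 kg.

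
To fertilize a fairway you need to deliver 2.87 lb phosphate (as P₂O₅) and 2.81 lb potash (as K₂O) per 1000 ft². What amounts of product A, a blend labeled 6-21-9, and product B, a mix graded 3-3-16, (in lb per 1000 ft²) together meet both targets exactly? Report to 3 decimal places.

With a, b = lb per 1000 ft² of product A and product B:
P₂O₅: 0.21·a + 0.03·b = 2.87
K₂O: 0.09·a + 0.16·b = 2.81
Eliminate b: (row1) − 0.03/0.16·(row2) → 0.193125·a = 2.34313, so a = 12.1327.
Then b = (2.81 − 0.09·12.1327) / 0.16 = 10.7379.

12.133 lb product A, 10.738 lb product B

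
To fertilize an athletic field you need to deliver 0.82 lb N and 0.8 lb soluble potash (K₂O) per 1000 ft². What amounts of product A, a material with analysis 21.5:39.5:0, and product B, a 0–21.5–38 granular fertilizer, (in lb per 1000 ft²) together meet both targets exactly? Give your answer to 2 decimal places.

Let a = lb of product A, b = lb of product B (per 1000 ft²).
N: 0.215·a + 0·b = 0.82
K₂O: 0·a + 0.38·b = 0.8
Solving simultaneously: a = 3.81395, b = 2.10526.

3.81 lb product A, 2.11 lb product B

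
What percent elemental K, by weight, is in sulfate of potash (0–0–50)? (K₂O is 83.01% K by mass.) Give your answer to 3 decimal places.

%K = 50 × 0.8301 = 41.505%.

41.505% K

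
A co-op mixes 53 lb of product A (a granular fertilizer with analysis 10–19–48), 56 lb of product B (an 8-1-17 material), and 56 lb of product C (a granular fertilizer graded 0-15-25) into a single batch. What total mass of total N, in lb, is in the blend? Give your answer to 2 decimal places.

N mass = 10%×53 + 8%×56 + 0%×56 = 9.78 lb.

9.78 lb N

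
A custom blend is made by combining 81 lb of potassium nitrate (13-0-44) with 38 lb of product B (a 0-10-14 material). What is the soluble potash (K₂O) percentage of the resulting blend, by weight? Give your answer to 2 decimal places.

Total mass = 81 + 38 = 119 lb.
K₂O mass = 44%×81 + 14%×38 = 40.96 lb.
% K₂O = 40.96 / 119 = 34.4202%.

34.42% K₂O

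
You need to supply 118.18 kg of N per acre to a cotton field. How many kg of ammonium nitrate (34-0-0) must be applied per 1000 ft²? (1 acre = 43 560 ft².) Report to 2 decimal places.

Product per acre = 118.18 / 34% = 347.588 kg.
Convert to per 1000 ft²: 347.588 × 0.0229568 = 7.97953 kg.

7.98 kg of product per thousand sq ft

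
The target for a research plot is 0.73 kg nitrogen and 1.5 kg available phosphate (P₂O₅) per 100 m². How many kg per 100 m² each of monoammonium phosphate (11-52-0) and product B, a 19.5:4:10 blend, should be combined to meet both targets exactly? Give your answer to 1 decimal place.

2.7 kg monoammonium phosphate, 2.2 kg product B

With a, b = kg per 100 m² of monoammonium phosphate and product B:
N: 0.11·a + 0.195·b = 0.73
P₂O₅: 0.52·a + 0.04·b = 1.5
Solving simultaneously: a = 2.71443, b = 2.21237.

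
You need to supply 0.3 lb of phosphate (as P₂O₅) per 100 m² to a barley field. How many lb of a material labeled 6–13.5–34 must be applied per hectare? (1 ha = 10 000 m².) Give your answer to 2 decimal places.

222.22 lb of product per hectare

Product per 100 m² = 0.3 / 13.5% = 2.22222 lb.
Convert to per hectare: 2.22222 × 100 = 222.222 lb.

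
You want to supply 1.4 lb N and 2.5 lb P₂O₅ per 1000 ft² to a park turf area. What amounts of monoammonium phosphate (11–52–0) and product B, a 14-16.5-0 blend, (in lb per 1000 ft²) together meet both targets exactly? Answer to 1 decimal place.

With a, b = lb per 1000 ft² of monoammonium phosphate and product B:
N: 0.11·a + 0.14·b = 1.4
P₂O₅: 0.52·a + 0.165·b = 2.5
Eliminate b: (row1) − 0.14/0.165·(row2) → -0.331212·a = -0.721212, so a = 2.17749.
Then b = (2.5 − 0.52·2.17749) / 0.165 = 8.28911.

2.2 lb monoammonium phosphate, 8.3 lb product B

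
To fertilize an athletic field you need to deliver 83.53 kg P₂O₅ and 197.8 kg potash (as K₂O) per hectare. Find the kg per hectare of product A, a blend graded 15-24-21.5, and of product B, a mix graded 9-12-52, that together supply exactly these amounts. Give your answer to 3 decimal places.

Let a = kg of product A, b = kg of product B (per hectare).
P₂O₅: 0.24·a + 0.12·b = 83.53
K₂O: 0.215·a + 0.52·b = 197.8
Eliminate b: (row1) − 0.12/0.52·(row2) → 0.190385·a = 37.8838, so a = 198.9859.
Then b = (197.8 − 0.215·198.9859) / 0.52 = 298.1116.

198.986 kg product A, 298.112 kg product B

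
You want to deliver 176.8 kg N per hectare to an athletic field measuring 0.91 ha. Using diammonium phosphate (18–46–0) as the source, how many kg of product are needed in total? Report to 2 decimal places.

893.82 kg

Product per hectare = 176.8 / 18% = 982.222 kg.
Total product = 982.222 × 0.91 = 893.822 kg.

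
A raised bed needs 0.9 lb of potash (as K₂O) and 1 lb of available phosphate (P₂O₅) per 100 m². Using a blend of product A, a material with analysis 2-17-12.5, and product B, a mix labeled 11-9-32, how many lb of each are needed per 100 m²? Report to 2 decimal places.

5.54 lb product A, 0.65 lb product B

Per-100 m² balance (a = product A, b = product B):
K₂O: 0.125·a + 0.32·b = 0.9
P₂O₅: 0.17·a + 0.09·b = 1
Eliminate b: (row1) − 0.32/0.09·(row2) → -0.479444·a = -2.65556, so a = 5.53882.
Then b = (1 − 0.17·5.53882) / 0.09 = 0.648899.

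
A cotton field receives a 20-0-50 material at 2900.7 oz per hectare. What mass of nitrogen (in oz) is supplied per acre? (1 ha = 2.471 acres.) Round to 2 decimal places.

nitrogen per hectare = 2900.7 × 20% = 580.14 oz.
Convert to per acre: 580.14 × 0.404694 = 234.779 oz.

234.78 oz N per acre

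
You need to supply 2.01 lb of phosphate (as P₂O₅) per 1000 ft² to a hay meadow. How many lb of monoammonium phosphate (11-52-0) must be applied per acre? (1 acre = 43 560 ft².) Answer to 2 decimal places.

Product per 1000 ft² = 2.01 / 52% = 3.86538 lb.
Convert to per acre: 3.86538 × 43.56 = 168.376 lb.

168.38 lb of product per acre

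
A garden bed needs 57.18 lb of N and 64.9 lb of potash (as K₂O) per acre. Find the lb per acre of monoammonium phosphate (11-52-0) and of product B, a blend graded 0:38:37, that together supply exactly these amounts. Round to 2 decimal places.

519.82 lb monoammonium phosphate, 175.41 lb product B

Let a = lb of monoammonium phosphate, b = lb of product B (per acre).
N: 0.11·a + 0·b = 57.18
K₂O: 0·a + 0.37·b = 64.9
Solving simultaneously: a = 519.818, b = 175.405.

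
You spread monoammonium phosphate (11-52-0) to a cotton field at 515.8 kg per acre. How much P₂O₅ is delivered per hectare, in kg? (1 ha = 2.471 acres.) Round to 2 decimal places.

662.76 kg P₂O₅ per hectare

P₂O₅ per acre = 515.8 × 52% = 268.216 kg.
Convert to per hectare: 268.216 × 2.471 = 662.762 kg.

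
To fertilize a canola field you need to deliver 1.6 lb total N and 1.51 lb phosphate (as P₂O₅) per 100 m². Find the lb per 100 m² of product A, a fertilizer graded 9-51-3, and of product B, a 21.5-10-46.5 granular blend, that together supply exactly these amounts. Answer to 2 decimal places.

Per-100 m² balance (a = product A, b = product B):
N: 0.09·a + 0.215·b = 1.6
P₂O₅: 0.51·a + 0.1·b = 1.51
Solving simultaneously: a = 1.63587, b = 6.75708.

1.64 lb product A, 6.76 lb product B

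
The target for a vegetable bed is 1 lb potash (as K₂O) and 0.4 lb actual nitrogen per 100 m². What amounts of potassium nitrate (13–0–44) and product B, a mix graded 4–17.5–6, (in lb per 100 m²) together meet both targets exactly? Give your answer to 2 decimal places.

1.63 lb potassium nitrate, 4.69 lb product B

Per-100 m² balance (a = potassium nitrate, b = product B):
K₂O: 0.44·a + 0.06·b = 1
N: 0.13·a + 0.04·b = 0.4
Eliminate b: (row1) − 0.06/0.04·(row2) → 0.245·a = 0.4, so a = 1.63265.
Then b = (0.4 − 0.13·1.63265) / 0.04 = 4.69388.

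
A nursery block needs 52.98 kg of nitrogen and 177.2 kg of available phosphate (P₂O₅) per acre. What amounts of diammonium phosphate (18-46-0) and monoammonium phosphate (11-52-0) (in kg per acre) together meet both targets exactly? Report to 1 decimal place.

187.4 kg diammonium phosphate, 175.0 kg monoammonium phosphate

Let a = kg of diammonium phosphate, b = kg of monoammonium phosphate (per acre).
N: 0.18·a + 0.11·b = 52.98
P₂O₅: 0.46·a + 0.52·b = 177.2
Eliminate b: (row1) − 0.11/0.52·(row2) → 0.0826923·a = 15.4954, so a = 187.386.
Then b = (177.2 − 0.46·187.386) / 0.52 = 175.005.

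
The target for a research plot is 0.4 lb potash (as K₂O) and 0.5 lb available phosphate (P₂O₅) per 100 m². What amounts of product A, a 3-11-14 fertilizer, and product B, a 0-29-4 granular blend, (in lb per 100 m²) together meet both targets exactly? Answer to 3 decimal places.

2.652 lb product A, 0.718 lb product B

Let a = lb of product A, b = lb of product B (per 100 m²).
K₂O: 0.14·a + 0.04·b = 0.4
P₂O₅: 0.11·a + 0.29·b = 0.5
From row1: a = (0.4 − 0.04·b) / 0.14.
Into row2: 0.11·(0.4 − 0.04·b)/0.14 + 0.29·b = 0.5 → b = 0.718232, a = 2.65193.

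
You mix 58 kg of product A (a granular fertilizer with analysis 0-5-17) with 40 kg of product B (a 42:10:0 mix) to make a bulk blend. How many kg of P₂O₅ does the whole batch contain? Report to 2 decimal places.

6.90 kg P₂O₅

P₂O₅ mass = 5%×58 + 10%×40 = 6.9 kg.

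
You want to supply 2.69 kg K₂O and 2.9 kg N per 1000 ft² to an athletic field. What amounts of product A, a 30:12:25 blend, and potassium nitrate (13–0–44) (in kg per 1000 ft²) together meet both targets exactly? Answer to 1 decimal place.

Let a = kg of product A, b = kg of potassium nitrate (per 1000 ft²).
K₂O: 0.25·a + 0.44·b = 2.69
N: 0.3·a + 0.13·b = 2.9
From row1: a = (2.69 − 0.44·b) / 0.25.
Into row2: 0.3·(2.69 − 0.44·b)/0.25 + 0.13·b = 2.9 → b = 0.824121, a = 9.30955.

9.3 kg product A, 0.8 kg potassium nitrate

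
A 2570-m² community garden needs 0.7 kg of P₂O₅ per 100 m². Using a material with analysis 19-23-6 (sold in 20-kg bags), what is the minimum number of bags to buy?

4 bags

Product per 100 m² = 0.7 / 23% = 3.04348 kg.
Total product = 3.04348 × 2570 / 100 = 78.2174 kg.
Bags = ⌈78.2174 / 20⌉ = 4.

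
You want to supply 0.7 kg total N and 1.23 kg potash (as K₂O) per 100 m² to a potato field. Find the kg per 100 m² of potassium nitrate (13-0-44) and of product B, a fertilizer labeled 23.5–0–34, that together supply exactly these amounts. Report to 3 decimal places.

Per-100 m² balance (a = potassium nitrate, b = product B):
N: 0.13·a + 0.235·b = 0.7
K₂O: 0.44·a + 0.34·b = 1.23
Solving simultaneously: a = 0.862331, b = 2.50169.

0.862 kg potassium nitrate, 2.502 kg product B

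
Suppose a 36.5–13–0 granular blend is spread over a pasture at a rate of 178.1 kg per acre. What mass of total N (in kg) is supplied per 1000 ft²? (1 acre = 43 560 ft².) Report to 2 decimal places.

1.49 kg N per thousand sq ft

nitrogen per acre = 178.1 × 36.5% = 65.0065 kg.
Convert to per 1000 ft²: 65.0065 × 0.0229568 = 1.49234 kg.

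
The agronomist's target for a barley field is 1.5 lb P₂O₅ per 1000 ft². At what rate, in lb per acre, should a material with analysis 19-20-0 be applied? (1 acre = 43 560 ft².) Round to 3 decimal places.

Product per 1000 ft² = 1.5 / 20% = 7.5 lb.
Convert to per acre: 7.5 × 43.56 = 326.7 lb.

326.700 lb of product per acre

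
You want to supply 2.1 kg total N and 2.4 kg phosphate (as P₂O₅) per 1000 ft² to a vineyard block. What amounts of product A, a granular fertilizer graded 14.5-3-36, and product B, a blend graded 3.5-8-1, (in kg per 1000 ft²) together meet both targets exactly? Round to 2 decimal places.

Let a = kg of product A, b = kg of product B (per 1000 ft²).
N: 0.145·a + 0.035·b = 2.1
P₂O₅: 0.03·a + 0.08·b = 2.4
From row1: a = (2.1 − 0.035·b) / 0.145.
Into row2: 0.03·(2.1 − 0.035·b)/0.145 + 0.08·b = 2.4 → b = 27.0142, a = 7.96209.

7.96 kg product A, 27.01 kg product B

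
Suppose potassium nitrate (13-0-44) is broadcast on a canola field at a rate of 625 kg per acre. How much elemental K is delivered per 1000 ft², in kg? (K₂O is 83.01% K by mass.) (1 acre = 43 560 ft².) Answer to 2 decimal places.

5.24 kg K per thousand sq ft

K₂O per acre = 625 × 44% = 275 kg.
Elemental K = 275 × 0.8301 = 228.277 kg per acre.
Convert to per 1000 ft²: 228.277 × 0.0229568 = 5.24053 kg.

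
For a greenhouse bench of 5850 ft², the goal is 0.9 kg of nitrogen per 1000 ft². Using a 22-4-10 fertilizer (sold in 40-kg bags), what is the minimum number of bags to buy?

1 bags

Product per 1000 ft² = 0.9 / 22% = 4.09091 kg.
Total product = 4.09091 × 5850 / 1000 = 23.9318 kg.
Bags = ⌈23.9318 / 40⌉ = 1.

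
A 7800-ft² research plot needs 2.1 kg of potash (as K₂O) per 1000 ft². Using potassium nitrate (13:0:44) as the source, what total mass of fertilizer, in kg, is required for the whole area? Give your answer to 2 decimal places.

Product per 1000 ft² = 2.1 / 44% = 4.77273 kg.
Total product = 4.77273 × 7800 / 1000 = 37.2273 kg.

37.23 kg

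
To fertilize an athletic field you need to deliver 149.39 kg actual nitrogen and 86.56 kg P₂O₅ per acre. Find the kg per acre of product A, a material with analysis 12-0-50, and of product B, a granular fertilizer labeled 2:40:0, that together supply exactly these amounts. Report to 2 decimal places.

1208.85 kg product A, 216.40 kg product B

With a, b = kg per acre of product A and product B:
N: 0.12·a + 0.02·b = 149.39
P₂O₅: 0·a + 0.4·b = 86.56
Solving simultaneously: a = 1208.85, b = 216.4.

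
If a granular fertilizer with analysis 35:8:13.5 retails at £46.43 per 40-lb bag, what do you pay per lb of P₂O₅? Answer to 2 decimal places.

P₂O₅ in bag = 40 × 8% = 3.2 lb.
Cost per lb P₂O₅ = £46.43 / 3.2 = £14.5094.

£14.51 per lb P₂O₅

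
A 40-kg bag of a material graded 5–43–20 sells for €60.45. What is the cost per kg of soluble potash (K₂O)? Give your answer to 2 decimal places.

K₂O in bag = 40 × 20% = 8 kg.
Cost per kg K₂O = €60.45 / 8 = €7.5563.

€7.56 per kg K₂O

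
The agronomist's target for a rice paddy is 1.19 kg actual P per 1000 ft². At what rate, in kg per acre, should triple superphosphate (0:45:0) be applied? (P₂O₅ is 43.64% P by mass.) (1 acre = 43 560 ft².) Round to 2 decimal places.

263.96 kg of product per acre

As P₂O₅: 1.19 / 0.4364 = 2.72686 kg per 1000 ft².
Product per 1000 ft² = 2.72686 / 45% = 6.05968 kg.
Convert to per acre: 6.05968 × 43.56 = 263.9597 kg.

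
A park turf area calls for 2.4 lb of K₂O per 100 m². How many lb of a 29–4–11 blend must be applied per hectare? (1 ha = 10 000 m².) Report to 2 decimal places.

Product per 100 m² = 2.4 / 11% = 21.8182 lb.
Convert to per hectare: 21.8182 × 100 = 2181.818 lb.

2181.82 lb of product per hectare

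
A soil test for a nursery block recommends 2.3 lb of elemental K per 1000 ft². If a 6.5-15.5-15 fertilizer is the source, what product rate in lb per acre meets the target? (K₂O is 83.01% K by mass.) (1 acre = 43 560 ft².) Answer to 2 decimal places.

As K₂O: 2.3 / 0.8301 = 2.77075 lb per 1000 ft².
Product per 1000 ft² = 2.77075 / 15% = 18.4717 lb.
Convert to per acre: 18.4717 × 43.56 = 804.626 lb.

804.63 lb of product per acre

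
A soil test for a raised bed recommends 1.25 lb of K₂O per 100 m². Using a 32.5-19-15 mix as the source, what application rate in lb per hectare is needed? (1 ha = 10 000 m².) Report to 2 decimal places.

833.33 lb of product per hectare

Product per 100 m² = 1.25 / 15% = 8.33333 lb.
Convert to per hectare: 8.33333 × 100 = 833.333 lb.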